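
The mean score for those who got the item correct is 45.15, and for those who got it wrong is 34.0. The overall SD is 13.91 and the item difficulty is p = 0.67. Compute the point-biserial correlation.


q = 1 - p = 0.33
rpb = ((M1 - M0) / SD) * sqrt(p * q)
rpb = ((45.15 - 34.0) / 13.91) * sqrt(0.67 * 0.33)
rpb = 0.3769

0.3769


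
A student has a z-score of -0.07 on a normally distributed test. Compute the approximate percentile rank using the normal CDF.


CDF(z) = 0.5 * (1 + erf(z/sqrt(2)))
erf(-0.0495) = -0.0558
CDF = 0.4721
Percentile rank = 0.4721 * 100 = 47.21

47.21


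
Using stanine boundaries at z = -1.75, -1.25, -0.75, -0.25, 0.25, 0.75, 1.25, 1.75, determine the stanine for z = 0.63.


Stanine boundaries: [-1.75, -1.25, -0.75, -0.25, 0.25, 0.75, 1.25, 1.75]
z = 0.63
Check each boundary:
  z >= -1.75 -> could be stanine 2
  z >= -1.25 -> could be stanine 3
  z >= -0.75 -> could be stanine 4
  z >= -0.25 -> could be stanine 5
  z >= 0.25 -> could be stanine 6
  z < 0.75
  z < 1.25
  z < 1.75
Highest qualifying boundary gives stanine = 6

6


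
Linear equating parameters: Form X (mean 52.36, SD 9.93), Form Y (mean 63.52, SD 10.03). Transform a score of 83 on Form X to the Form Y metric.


slope = SD_Y / SD_X = 10.03 / 9.93 ~ 1.0101
intercept = mean_Y - slope * mean_X = 63.52 - (10.03 / 9.93) * 52.36 ~ 10.6327
Y = slope * X + intercept. To avoid rounding drift from the rounded slope/intercept, evaluate the equivalent form Y = mean_Y + SD_Y * (X - mean_X) / SD_X at full precision:
Y = 63.52 + 10.03 * (83 - 52.36) / 9.93
Y = 63.52 + 10.03 * 30.64 / 9.93
Y = 63.52 + 307.3192 / 9.93
Y = 63.52 + 30.9486
Y = 94.4686

94.4686


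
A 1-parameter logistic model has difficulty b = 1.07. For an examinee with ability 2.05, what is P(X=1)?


theta - b = 2.05 - 1.07 = 0.98
exp(-(theta - b)) = exp(-0.98) = 0.3753
P = 1 / (1 + 0.3753)
P = 0.7271

0.7271


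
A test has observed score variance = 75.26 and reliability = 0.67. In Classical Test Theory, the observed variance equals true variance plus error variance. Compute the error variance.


var_true = rxx * var_obs = 0.67 * 75.26 = 50.4242
var_error = var_obs - var_true
var_error = 75.26 - 50.4242
var_error = 24.8358

24.8358


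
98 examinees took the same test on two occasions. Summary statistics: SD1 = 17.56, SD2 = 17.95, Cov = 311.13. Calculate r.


r = cov(X,Y) / (SD_X * SD_Y)
r = 311.13 / (17.56 * 17.95)
r = 311.13 / 315.202
r = 0.9871

0.9871


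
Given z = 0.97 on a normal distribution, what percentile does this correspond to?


CDF(z) = 0.5 * (1 + erf(z/sqrt(2)))
erf(0.6859) = 0.668
CDF = 0.834
Percentile rank = 0.834 * 100 = 83.4

83.4


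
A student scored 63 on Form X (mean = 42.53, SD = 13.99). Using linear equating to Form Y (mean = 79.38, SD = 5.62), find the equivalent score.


slope = SD_Y / SD_X = 5.62 / 13.99 ~ 0.4017
intercept = mean_Y - slope * mean_X = 79.38 - (5.62 / 13.99) * 42.53 ~ 62.295
Y = slope * X + intercept. To avoid rounding drift from the rounded slope/intercept, evaluate the equivalent form Y = mean_Y + SD_Y * (X - mean_X) / SD_X at full precision:
Y = 79.38 + 5.62 * (63 - 42.53) / 13.99
Y = 79.38 + 5.62 * 20.47 / 13.99
Y = 79.38 + 115.0414 / 13.99
Y = 79.38 + 8.2231
Y = 87.6031

87.6031


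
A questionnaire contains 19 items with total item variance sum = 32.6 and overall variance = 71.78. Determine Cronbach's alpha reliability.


alpha = (k/(k-1)) * (1 - sum(si^2)/s_total^2)
= (19/18) * (1 - 32.6/71.78)
alpha = 0.5762

0.5762


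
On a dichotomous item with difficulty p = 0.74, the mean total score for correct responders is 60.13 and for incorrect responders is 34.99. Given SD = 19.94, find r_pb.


q = 1 - p = 0.26
rpb = ((M1 - M0) / SD) * sqrt(p * q)
rpb = ((60.13 - 34.99) / 19.94) * sqrt(0.74 * 0.26)
rpb = 0.553

0.553


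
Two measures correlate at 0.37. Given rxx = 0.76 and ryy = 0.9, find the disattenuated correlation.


r_corrected = rxy / sqrt(rxx * ryy)
= 0.37 / sqrt(0.76 * 0.9)
= 0.37 / sqrt(0.684)
= 0.37 / 0.827043
r_corrected = 0.4474

0.4474


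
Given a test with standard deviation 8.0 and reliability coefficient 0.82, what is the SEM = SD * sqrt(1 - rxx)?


SEM = SD * sqrt(1 - rxx)
SEM = 8.0 * sqrt(1 - 0.82)
SEM = 8.0 * sqrt(0.18) = 8.0 * 0.424264
SEM = 3.3941

3.3941


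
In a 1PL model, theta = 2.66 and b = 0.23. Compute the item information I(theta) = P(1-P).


P = 1/(1+exp(-(2.66-0.23))) = 0.9191
I = P*(1-P) = 0.9191 * 0.0809
I = 0.0744

0.0744


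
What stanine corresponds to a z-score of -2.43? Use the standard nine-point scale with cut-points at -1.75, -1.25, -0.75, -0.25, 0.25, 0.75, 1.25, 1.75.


Stanine boundaries: [-1.75, -1.25, -0.75, -0.25, 0.25, 0.75, 1.25, 1.75]
z = -2.43
Check each boundary:
  z < -1.75
  z < -1.25
  z < -0.75
  z < -0.25
  z < 0.25
  z < 0.75
  z < 1.25
  z < 1.75
Highest qualifying boundary gives stanine = 1

1


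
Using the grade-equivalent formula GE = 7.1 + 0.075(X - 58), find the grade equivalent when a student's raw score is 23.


raw - median = 23 - 58 = -35
slope * diff = 0.075 * -35 = -2.625
GE = 7.1 + -2.625
GE = 4.475

4.475


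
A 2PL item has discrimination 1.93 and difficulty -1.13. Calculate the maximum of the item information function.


For 2PL, max info at theta = b = -1.13
I_max = a^2 / 4 = 1.93^2 / 4
= 3.7249 / 4
I_max = 0.9312

0.9312


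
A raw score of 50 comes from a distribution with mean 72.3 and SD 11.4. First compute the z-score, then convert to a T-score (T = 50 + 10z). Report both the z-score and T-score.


z = (X - mean) / SD = (50 - 72.3) / 11.4
z = -22.3 / 11.4
z = -1.9561
T-score = T = 50 + 10z
Carry z at full precision (z = -22.3 / 11.4) into the conversion:
T-score = 50 + 10 * (-22.3 / 11.4) = 50 + -223 / 11.4
T-score = 50 + -19.5614
T-score = 30.4386

30.4386


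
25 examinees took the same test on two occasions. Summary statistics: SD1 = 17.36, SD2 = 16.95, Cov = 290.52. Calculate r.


r = cov(X,Y) / (SD_X * SD_Y)
r = 290.52 / (17.36 * 16.95)
r = 290.52 / 294.252
r = 0.9873

0.9873


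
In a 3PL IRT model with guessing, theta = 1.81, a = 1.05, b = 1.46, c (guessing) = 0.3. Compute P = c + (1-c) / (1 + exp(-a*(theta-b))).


logit = 1.05*(1.81 - 1.46) = 0.3675
P* = 1/(1 + exp(-0.3675)) = 0.5909
P = 0.3 + (1 - 0.3) * 0.5909
P = 0.7136

0.7136


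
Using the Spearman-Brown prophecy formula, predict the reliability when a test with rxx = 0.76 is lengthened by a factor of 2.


r_new = (n * rxx) / (1 + (n-1) * rxx)
r_new = (2 * 0.76) / (1 + 1 * 0.76)
r_new = 1.52 / 1.76
r_new = 0.8636

0.8636


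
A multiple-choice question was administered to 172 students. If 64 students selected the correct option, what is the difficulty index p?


Item difficulty p = number correct / total examinees
p = 64 / 172
p = 0.3721

0.3721


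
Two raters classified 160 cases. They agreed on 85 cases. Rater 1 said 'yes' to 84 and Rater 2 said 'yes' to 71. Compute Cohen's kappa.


P_o = 85/160 = 0.53125
P_e = (84*71 + 76*89) / 25600 = 0.497188
kappa = (P_o - P_e) / (1 - P_e)
kappa = (0.53125 - 0.497188) / (1 - 0.497188)
kappa = 0.0677

0.0677


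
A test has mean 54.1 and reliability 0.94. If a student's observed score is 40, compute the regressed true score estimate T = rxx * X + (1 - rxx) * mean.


T_est = rxx * X + (1 - rxx) * mean
T_est = 0.94 * 40 + 0.06 * 54.1
T_est = 37.6 + 3.246
T_est = 40.846

40.846


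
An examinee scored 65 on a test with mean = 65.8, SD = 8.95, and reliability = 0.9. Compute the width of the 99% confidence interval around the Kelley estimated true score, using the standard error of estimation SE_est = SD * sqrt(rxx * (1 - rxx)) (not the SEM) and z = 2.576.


True score estimate = 0.9*65 + 0.1*65.8 = 65.08
SE_est = SD * sqrt(rxx * (1 - rxx)) = 8.95 * sqrt(0.9 * 0.1) = 8.95 * sqrt(0.09) = 2.685
CI = T_est +/- z * SE_est, so width = 2 * z * SE_est = 2 * 2.576 * 2.685
Width = 13.8331

13.8331


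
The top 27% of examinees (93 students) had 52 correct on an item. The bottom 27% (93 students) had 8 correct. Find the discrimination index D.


p_upper = 52/93 = 0.5591
p_lower = 8/93 = 0.086
D = 0.5591 - 0.086 = 0.4731

0.4731


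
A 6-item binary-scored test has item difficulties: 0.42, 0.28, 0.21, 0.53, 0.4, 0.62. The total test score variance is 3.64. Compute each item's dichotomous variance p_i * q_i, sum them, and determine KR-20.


For each item, compute p_i * q_i:
  Item 1: 0.42 * 0.58 = 0.2436
  Item 2: 0.28 * 0.72 = 0.2016
  Item 3: 0.21 * 0.79 = 0.1659
  Item 4: 0.53 * 0.47 = 0.2491
  Item 5: 0.4 * 0.6 = 0.24
  Item 6: 0.62 * 0.38 = 0.2356
Sum(p_i * q_i) = 0.2436 + 0.2016 + 0.1659 + 0.2491 + 0.24 + 0.2356 = 1.3358
KR-20 = (k/(k-1)) * (1 - Sum(p_i*q_i) / Var_total)
= (6/5) * (1 - 1.3358/3.64)
= 1.2 * 0.633
KR-20 = 0.7596

0.7596


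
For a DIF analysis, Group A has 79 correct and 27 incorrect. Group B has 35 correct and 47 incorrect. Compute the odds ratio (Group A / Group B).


Odds_A = 79/27 = 2.9259
Odds_B = 35/47 = 0.7447
OR = Odds_A / Odds_B = 2.9259 / 0.7447
Exactly, OR = (79 * 47) / (27 * 35) = 3713 / 945
OR = 3.9291

3.9291


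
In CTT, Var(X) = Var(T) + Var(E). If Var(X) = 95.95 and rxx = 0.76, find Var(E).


var_true = rxx * var_obs = 0.76 * 95.95 = 72.922
var_error = var_obs - var_true
var_error = 95.95 - 72.922
var_error = 23.028

23.028


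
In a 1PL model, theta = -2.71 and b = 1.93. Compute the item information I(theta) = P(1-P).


P = 1/(1+exp(-(-2.71-1.93))) = 0.0096
I = P*(1-P) = 0.0096 * 0.9904
I = 0.0095

0.0095


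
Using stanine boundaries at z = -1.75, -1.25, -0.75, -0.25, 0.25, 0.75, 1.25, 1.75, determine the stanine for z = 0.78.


Stanine boundaries: [-1.75, -1.25, -0.75, -0.25, 0.25, 0.75, 1.25, 1.75]
z = 0.78
Check each boundary:
  z >= -1.75 -> could be stanine 2
  z >= -1.25 -> could be stanine 3
  z >= -0.75 -> could be stanine 4
  z >= -0.25 -> could be stanine 5
  z >= 0.25 -> could be stanine 6
  z >= 0.75 -> could be stanine 7
  z < 1.25
  z < 1.75
Highest qualifying boundary gives stanine = 7

7


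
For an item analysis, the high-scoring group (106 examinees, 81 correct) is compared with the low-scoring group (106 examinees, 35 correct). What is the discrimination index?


p_upper = 81/106 = 0.7642
p_lower = 35/106 = 0.3302
D = 0.7642 - 0.3302 = 0.434

0.434


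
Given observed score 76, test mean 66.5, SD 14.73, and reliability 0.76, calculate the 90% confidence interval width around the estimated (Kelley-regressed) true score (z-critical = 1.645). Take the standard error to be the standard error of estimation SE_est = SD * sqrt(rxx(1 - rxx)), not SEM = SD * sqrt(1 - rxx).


True score estimate = 0.76*76 + 0.24*66.5 = 73.72
SE_est = SD * sqrt(rxx * (1 - rxx)) = 14.73 * sqrt(0.76 * 0.24) = 14.73 * sqrt(0.1824) = 6.290935
CI = T_est +/- z * SE_est, so width = 2 * z * SE_est = 2 * 1.645 * 6.290935
Width = 20.6972

20.6972


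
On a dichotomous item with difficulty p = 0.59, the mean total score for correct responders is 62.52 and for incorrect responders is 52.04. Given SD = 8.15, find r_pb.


q = 1 - p = 0.41
rpb = ((M1 - M0) / SD) * sqrt(p * q)
rpb = ((62.52 - 52.04) / 8.15) * sqrt(0.59 * 0.41)
rpb = 0.6324

0.6324


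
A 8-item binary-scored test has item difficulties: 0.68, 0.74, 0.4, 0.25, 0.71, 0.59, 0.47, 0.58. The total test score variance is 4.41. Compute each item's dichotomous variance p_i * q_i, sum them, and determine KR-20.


For each item, compute p_i * q_i:
  Item 1: 0.68 * 0.32 = 0.2176
  Item 2: 0.74 * 0.26 = 0.1924
  Item 3: 0.4 * 0.6 = 0.24
  Item 4: 0.25 * 0.75 = 0.1875
  Item 5: 0.71 * 0.29 = 0.2059
  Item 6: 0.59 * 0.41 = 0.2419
  Item 7: 0.47 * 0.53 = 0.2491
  Item 8: 0.58 * 0.42 = 0.2436
Sum(p_i * q_i) = 0.2176 + 0.1924 + 0.24 + 0.1875 + 0.2059 + 0.2419 + 0.2491 + 0.2436 = 1.778
KR-20 = (k/(k-1)) * (1 - Sum(p_i*q_i) / Var_total)
= (8/7) * (1 - 1.778/4.41)
= 1.1429 * 0.5968
KR-20 = 0.6821

0.6821


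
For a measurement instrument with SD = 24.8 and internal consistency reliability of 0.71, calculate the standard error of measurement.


SEM = SD * sqrt(1 - rxx)
SEM = 24.8 * sqrt(1 - 0.71)
SEM = 24.8 * sqrt(0.29) = 24.8 * 0.538516
SEM = 13.3552

13.3552


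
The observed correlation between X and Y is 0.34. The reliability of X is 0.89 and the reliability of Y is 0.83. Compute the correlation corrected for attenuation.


r_corrected = rxy / sqrt(rxx * ryy)
= 0.34 / sqrt(0.89 * 0.83)
= 0.34 / sqrt(0.7387)
= 0.34 / 0.859477
r_corrected = 0.3956

0.3956


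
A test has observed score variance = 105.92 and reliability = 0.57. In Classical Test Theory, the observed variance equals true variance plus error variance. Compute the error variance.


var_true = rxx * var_obs = 0.57 * 105.92 = 60.3744
var_error = var_obs - var_true
var_error = 105.92 - 60.3744
var_error = 45.5456

45.5456


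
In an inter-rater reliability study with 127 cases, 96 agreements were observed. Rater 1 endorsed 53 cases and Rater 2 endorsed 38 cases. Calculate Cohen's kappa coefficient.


P_o = 96/127 = 0.755906
P_e = (53*38 + 74*89) / 16129 = 0.533201
kappa = (P_o - P_e) / (1 - P_e)
kappa = (0.755906 - 0.533201) / (1 - 0.533201)
kappa = 0.4771

0.4771


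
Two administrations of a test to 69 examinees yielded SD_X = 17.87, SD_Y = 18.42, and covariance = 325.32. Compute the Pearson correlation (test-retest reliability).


r = cov(X,Y) / (SD_X * SD_Y)
r = 325.32 / (17.87 * 18.42)
r = 325.32 / 329.1654
r = 0.9883

0.9883


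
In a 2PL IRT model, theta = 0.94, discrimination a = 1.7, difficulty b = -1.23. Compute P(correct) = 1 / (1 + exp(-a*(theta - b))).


a*(theta - b) = 1.7 * (0.94 - -1.23) = 3.689
exp(-3.689) = 0.025
P = 1 / (1 + 0.025)
P = 0.9756

0.9756


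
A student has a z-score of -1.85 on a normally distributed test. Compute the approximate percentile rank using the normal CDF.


CDF(z) = 0.5 * (1 + erf(z/sqrt(2)))
erf(-1.3081) = -0.9357
CDF = 0.0322
Percentile rank = 0.0322 * 100 = 3.22

3.22


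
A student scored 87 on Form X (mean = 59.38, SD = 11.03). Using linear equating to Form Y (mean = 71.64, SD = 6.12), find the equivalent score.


slope = SD_Y / SD_X = 6.12 / 11.03 ~ 0.5549
intercept = mean_Y - slope * mean_X = 71.64 - (6.12 / 11.03) * 59.38 ~ 38.693
Y = slope * X + intercept. To avoid rounding drift from the rounded slope/intercept, evaluate the equivalent form Y = mean_Y + SD_Y * (X - mean_X) / SD_X at full precision:
Y = 71.64 + 6.12 * (87 - 59.38) / 11.03
Y = 71.64 + 6.12 * 27.62 / 11.03
Y = 71.64 + 169.0344 / 11.03
Y = 71.64 + 15.325
Y = 86.965

86.965


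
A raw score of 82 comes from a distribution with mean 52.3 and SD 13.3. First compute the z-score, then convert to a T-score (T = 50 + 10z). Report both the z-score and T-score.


z = (X - mean) / SD = (82 - 52.3) / 13.3
z = 29.7 / 13.3
z = 2.2331
T-score = T = 50 + 10z
Carry z at full precision (z = 29.7 / 13.3) into the conversion:
T-score = 50 + 10 * (29.7 / 13.3) = 50 + 297 / 13.3
T-score = 50 + 22.3308
T-score = 72.3308

72.3308


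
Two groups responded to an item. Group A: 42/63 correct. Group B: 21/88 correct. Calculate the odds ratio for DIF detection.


Odds_A = 42/21 = 2.0
Odds_B = 21/67 = 0.3134
OR = Odds_A / Odds_B = 2.0 / 0.3134
Exactly, OR = (42 * 67) / (21 * 21) = 2814 / 441
OR = 6.381

6.381


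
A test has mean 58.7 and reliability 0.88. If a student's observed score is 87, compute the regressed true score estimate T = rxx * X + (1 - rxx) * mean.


T_est = rxx * X + (1 - rxx) * mean
T_est = 0.88 * 87 + 0.12 * 58.7
T_est = 76.56 + 7.044
T_est = 83.604

83.604


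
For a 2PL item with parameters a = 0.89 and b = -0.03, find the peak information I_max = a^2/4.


For 2PL, max info at theta = b = -0.03
I_max = a^2 / 4 = 0.89^2 / 4
= 0.7921 / 4
I_max = 0.198

0.198


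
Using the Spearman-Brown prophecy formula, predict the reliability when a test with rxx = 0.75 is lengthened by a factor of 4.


r_new = (n * rxx) / (1 + (n-1) * rxx)
r_new = (4 * 0.75) / (1 + 3 * 0.75)
r_new = 3.0 / 3.25
r_new = 0.9231

0.9231


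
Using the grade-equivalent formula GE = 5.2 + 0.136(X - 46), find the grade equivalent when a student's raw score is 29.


raw - median = 29 - 46 = -17
slope * diff = 0.136 * -17 = -2.312
GE = 5.2 + -2.312
GE = 2.888

2.888


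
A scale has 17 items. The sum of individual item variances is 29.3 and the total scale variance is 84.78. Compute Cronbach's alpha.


alpha = (k/(k-1)) * (1 - sum(si^2)/s_total^2)
= (17/16) * (1 - 29.3/84.78)
alpha = 0.6953

0.6953


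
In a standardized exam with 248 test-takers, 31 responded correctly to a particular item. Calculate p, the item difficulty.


Item difficulty p = number correct / total examinees
p = 31 / 248
p = 0.125

0.125


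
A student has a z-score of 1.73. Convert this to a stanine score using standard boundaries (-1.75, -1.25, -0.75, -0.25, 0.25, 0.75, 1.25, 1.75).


Stanine boundaries: [-1.75, -1.25, -0.75, -0.25, 0.25, 0.75, 1.25, 1.75]
z = 1.73
Check each boundary:
  z >= -1.75 -> could be stanine 2
  z >= -1.25 -> could be stanine 3
  z >= -0.75 -> could be stanine 4
  z >= -0.25 -> could be stanine 5
  z >= 0.25 -> could be stanine 6
  z >= 0.75 -> could be stanine 7
  z >= 1.25 -> could be stanine 8
  z < 1.75
Highest qualifying boundary gives stanine = 8

8


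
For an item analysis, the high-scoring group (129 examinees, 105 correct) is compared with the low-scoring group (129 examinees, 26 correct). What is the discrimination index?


p_upper = 105/129 = 0.814
p_lower = 26/129 = 0.2016
D = 0.814 - 0.2016 = 0.6124

0.6124


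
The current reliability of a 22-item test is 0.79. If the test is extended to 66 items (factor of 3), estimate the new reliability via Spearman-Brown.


r_new = (n * rxx) / (1 + (n-1) * rxx)
r_new = (3 * 0.79) / (1 + 2 * 0.79)
r_new = 2.37 / 2.58
r_new = 0.9186

0.9186


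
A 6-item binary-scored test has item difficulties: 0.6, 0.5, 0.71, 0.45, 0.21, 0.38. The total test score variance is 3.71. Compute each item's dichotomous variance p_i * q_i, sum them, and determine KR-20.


For each item, compute p_i * q_i:
  Item 1: 0.6 * 0.4 = 0.24
  Item 2: 0.5 * 0.5 = 0.25
  Item 3: 0.71 * 0.29 = 0.2059
  Item 4: 0.45 * 0.55 = 0.2475
  Item 5: 0.21 * 0.79 = 0.1659
  Item 6: 0.38 * 0.62 = 0.2356
Sum(p_i * q_i) = 0.24 + 0.25 + 0.2059 + 0.2475 + 0.1659 + 0.2356 = 1.3449
KR-20 = (k/(k-1)) * (1 - Sum(p_i*q_i) / Var_total)
= (6/5) * (1 - 1.3449/3.71)
= 1.2 * 0.6375
KR-20 = 0.765

0.765


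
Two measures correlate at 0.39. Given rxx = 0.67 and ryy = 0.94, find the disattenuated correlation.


r_corrected = rxy / sqrt(rxx * ryy)
= 0.39 / sqrt(0.67 * 0.94)
= 0.39 / sqrt(0.6298)
= 0.39 / 0.793599
r_corrected = 0.4914

0.4914


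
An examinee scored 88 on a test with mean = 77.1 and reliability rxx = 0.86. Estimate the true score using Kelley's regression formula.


T_est = rxx * X + (1 - rxx) * mean
T_est = 0.86 * 88 + 0.14 * 77.1
T_est = 75.68 + 10.794
T_est = 86.474

86.474


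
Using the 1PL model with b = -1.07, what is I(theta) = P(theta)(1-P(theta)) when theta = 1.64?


P = 1/(1+exp(-(1.64--1.07))) = 0.9376
I = P*(1-P) = 0.9376 * 0.0624
I = 0.0585

0.0585


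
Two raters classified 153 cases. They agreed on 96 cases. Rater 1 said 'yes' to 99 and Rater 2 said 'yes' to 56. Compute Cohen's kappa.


P_o = 96/153 = 0.627451
P_e = (99*56 + 54*97) / 23409 = 0.460592
kappa = (P_o - P_e) / (1 - P_e)
kappa = (0.627451 - 0.460592) / (1 - 0.460592)
kappa = 0.3093

0.3093


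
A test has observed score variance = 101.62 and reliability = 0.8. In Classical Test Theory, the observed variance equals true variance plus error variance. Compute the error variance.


var_true = rxx * var_obs = 0.8 * 101.62 = 81.296
var_error = var_obs - var_true
var_error = 101.62 - 81.296
var_error = 20.324

20.324


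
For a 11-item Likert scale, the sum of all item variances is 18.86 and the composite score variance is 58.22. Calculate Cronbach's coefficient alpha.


alpha = (k/(k-1)) * (1 - sum(si^2)/s_total^2)
= (11/10) * (1 - 18.86/58.22)
alpha = 0.7437

0.7437


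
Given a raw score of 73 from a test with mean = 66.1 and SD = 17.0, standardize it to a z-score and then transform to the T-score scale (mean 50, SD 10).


z = (X - mean) / SD = (73 - 66.1) / 17.0
z = 6.9 / 17.0
z = 0.4059
T-score = T = 50 + 10z
Carry z at full precision (z = 6.9 / 17.0) into the conversion:
T-score = 50 + 10 * (6.9 / 17.0) = 50 + 69 / 17.0
T-score = 50 + 4.0588
T-score = 54.0588

54.0588


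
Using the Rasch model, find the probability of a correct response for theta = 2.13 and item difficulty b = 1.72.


theta - b = 2.13 - 1.72 = 0.41
exp(-(theta - b)) = exp(-0.41) = 0.6637
P = 1 / (1 + 0.6637)
P = 0.6011

0.6011


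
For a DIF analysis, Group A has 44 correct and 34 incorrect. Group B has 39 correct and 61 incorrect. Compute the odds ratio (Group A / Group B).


Odds_A = 44/34 = 1.2941
Odds_B = 39/61 = 0.6393
OR = Odds_A / Odds_B = 1.2941 / 0.6393
Exactly, OR = (44 * 61) / (34 * 39) = 2684 / 1326
OR = 2.0241

2.0241


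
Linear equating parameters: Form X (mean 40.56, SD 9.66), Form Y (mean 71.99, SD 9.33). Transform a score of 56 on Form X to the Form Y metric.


slope = SD_Y / SD_X = 9.33 / 9.66 ~ 0.9658
intercept = mean_Y - slope * mean_X = 71.99 - (9.33 / 9.66) * 40.56 ~ 32.8156
Y = slope * X + intercept. To avoid rounding drift from the rounded slope/intercept, evaluate the equivalent form Y = mean_Y + SD_Y * (X - mean_X) / SD_X at full precision:
Y = 71.99 + 9.33 * (56 - 40.56) / 9.66
Y = 71.99 + 9.33 * 15.44 / 9.66
Y = 71.99 + 144.0552 / 9.66
Y = 71.99 + 14.9125
Y = 86.9025

86.9025


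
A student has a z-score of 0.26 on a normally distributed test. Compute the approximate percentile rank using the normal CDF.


CDF(z) = 0.5 * (1 + erf(z/sqrt(2)))
erf(0.1838) = 0.2051
CDF = 0.6026
Percentile rank = 0.6026 * 100 = 60.26

60.26


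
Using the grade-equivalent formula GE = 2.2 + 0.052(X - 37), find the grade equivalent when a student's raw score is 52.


raw - median = 52 - 37 = 15
slope * diff = 0.052 * 15 = 0.78
GE = 2.2 + 0.78
GE = 2.98

2.98


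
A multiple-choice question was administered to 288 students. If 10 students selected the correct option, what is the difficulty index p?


Item difficulty p = number correct / total examinees
p = 10 / 288
p = 0.0347

0.0347


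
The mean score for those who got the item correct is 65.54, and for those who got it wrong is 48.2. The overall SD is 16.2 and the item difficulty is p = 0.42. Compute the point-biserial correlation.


q = 1 - p = 0.58
rpb = ((M1 - M0) / SD) * sqrt(p * q)
rpb = ((65.54 - 48.2) / 16.2) * sqrt(0.42 * 0.58)
rpb = 0.5283

0.5283


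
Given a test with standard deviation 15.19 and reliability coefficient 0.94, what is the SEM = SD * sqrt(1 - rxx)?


SEM = SD * sqrt(1 - rxx)
SEM = 15.19 * sqrt(1 - 0.94)
SEM = 15.19 * sqrt(0.06) = 15.19 * 0.244949
SEM = 3.7208

3.7208


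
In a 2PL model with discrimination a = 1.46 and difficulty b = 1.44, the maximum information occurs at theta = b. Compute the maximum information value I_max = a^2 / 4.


For 2PL, max info at theta = b = 1.44
I_max = a^2 / 4 = 1.46^2 / 4
= 2.1316 / 4
I_max = 0.5329

0.5329


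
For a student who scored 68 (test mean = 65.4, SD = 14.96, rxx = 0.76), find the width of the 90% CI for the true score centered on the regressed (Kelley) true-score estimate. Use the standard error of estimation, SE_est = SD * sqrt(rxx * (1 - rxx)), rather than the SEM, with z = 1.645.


True score estimate = 0.76*68 + 0.24*65.4 = 67.376
SE_est = SD * sqrt(rxx * (1 - rxx)) = 14.96 * sqrt(0.76 * 0.24) = 14.96 * sqrt(0.1824) = 6.389164
CI = T_est +/- z * SE_est, so width = 2 * z * SE_est = 2 * 1.645 * 6.389164
Width = 21.0203

21.0203


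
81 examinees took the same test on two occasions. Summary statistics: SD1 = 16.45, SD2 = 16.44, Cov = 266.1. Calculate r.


r = cov(X,Y) / (SD_X * SD_Y)
r = 266.1 / (16.45 * 16.44)
r = 266.1 / 270.438
r = 0.984

0.984


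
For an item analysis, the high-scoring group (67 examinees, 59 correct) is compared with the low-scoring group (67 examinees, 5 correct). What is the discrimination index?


p_upper = 59/67 = 0.8806
p_lower = 5/67 = 0.0746
D = 0.8806 - 0.0746 = 0.806

0.806


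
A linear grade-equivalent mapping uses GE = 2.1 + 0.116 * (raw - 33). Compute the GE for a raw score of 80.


raw - median = 80 - 33 = 47
slope * diff = 0.116 * 47 = 5.452
GE = 2.1 + 5.452
GE = 7.552

7.552


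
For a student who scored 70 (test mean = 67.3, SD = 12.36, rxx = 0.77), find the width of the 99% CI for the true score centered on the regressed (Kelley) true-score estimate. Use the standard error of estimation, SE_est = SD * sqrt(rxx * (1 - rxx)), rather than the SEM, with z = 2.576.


True score estimate = 0.77*70 + 0.23*67.3 = 69.379
SE_est = SD * sqrt(rxx * (1 - rxx)) = 12.36 * sqrt(0.77 * 0.23) = 12.36 * sqrt(0.1771) = 5.20149
CI = T_est +/- z * SE_est, so width = 2 * z * SE_est = 2 * 2.576 * 5.20149
Width = 26.7981

26.7981


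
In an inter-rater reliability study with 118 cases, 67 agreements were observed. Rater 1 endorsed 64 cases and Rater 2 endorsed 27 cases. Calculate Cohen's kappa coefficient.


P_o = 67/118 = 0.567797
P_e = (64*27 + 54*91) / 13924 = 0.477018
kappa = (P_o - P_e) / (1 - P_e)
kappa = (0.567797 - 0.477018) / (1 - 0.477018)
kappa = 0.1736

0.1736


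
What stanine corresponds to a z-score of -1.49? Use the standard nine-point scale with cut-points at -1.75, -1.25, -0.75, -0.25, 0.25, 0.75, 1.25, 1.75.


Stanine boundaries: [-1.75, -1.25, -0.75, -0.25, 0.25, 0.75, 1.25, 1.75]
z = -1.49
Check each boundary:
  z >= -1.75 -> could be stanine 2
  z < -1.25
  z < -0.75
  z < -0.25
  z < 0.25
  z < 0.75
  z < 1.25
  z < 1.75
Highest qualifying boundary gives stanine = 2

2


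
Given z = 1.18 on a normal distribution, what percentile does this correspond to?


CDF(z) = 0.5 * (1 + erf(z/sqrt(2)))
erf(0.8344) = 0.762
CDF = 0.881
Percentile rank = 0.881 * 100 = 88.1

88.1


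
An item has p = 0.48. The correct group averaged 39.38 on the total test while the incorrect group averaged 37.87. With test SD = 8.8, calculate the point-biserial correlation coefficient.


q = 1 - p = 0.52
rpb = ((M1 - M0) / SD) * sqrt(p * q)
rpb = ((39.38 - 37.87) / 8.8) * sqrt(0.48 * 0.52)
rpb = 0.0857

0.0857


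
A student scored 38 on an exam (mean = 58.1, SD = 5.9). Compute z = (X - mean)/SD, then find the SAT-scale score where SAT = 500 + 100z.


z = (X - mean) / SD = (38 - 58.1) / 5.9
z = -20.1 / 5.9
z = -3.4068
SAT-scale = SAT = 500 + 100z
Carry z at full precision (z = -20.1 / 5.9) into the conversion:
SAT-scale = 500 + 100 * (-20.1 / 5.9) = 500 + -2010 / 5.9
SAT-scale = 500 + -340.678
SAT-scale = 159.322

159.322


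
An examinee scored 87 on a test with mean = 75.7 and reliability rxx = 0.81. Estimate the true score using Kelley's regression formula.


T_est = rxx * X + (1 - rxx) * mean
T_est = 0.81 * 87 + 0.19 * 75.7
T_est = 70.47 + 14.383
T_est = 84.853

84.853


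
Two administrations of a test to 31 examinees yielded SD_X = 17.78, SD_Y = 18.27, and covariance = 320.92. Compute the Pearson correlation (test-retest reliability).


r = cov(X,Y) / (SD_X * SD_Y)
r = 320.92 / (17.78 * 18.27)
r = 320.92 / 324.8406
r = 0.9879

0.9879


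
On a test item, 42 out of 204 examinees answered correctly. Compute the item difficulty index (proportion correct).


Item difficulty p = number correct / total examinees
p = 42 / 204
p = 0.2059

0.2059


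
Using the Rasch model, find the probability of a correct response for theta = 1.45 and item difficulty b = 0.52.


theta - b = 1.45 - 0.52 = 0.93
exp(-(theta - b)) = exp(-0.93) = 0.3946
P = 1 / (1 + 0.3946)
P = 0.7171

0.7171


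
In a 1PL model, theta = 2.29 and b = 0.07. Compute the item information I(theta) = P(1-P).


P = 1/(1+exp(-(2.29-0.07))) = 0.902
I = P*(1-P) = 0.902 * 0.098
I = 0.0884

0.0884


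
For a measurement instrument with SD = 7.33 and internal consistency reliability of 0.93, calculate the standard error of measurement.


SEM = SD * sqrt(1 - rxx)
SEM = 7.33 * sqrt(1 - 0.93)
SEM = 7.33 * sqrt(0.07) = 7.33 * 0.264575
SEM = 1.9393

1.9393


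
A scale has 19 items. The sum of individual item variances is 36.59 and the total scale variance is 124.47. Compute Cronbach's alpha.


alpha = (k/(k-1)) * (1 - sum(si^2)/s_total^2)
= (19/18) * (1 - 36.59/124.47)
alpha = 0.7453

0.7453


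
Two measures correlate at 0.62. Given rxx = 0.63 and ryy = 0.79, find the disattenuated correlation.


r_corrected = rxy / sqrt(rxx * ryy)
= 0.62 / sqrt(0.63 * 0.79)
= 0.62 / sqrt(0.4977)
= 0.62 / 0.705479
r_corrected = 0.8788

0.8788


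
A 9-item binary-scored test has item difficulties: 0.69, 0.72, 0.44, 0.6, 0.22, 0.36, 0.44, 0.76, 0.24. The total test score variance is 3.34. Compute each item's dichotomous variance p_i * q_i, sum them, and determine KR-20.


For each item, compute p_i * q_i:
  Item 1: 0.69 * 0.31 = 0.2139
  Item 2: 0.72 * 0.28 = 0.2016
  Item 3: 0.44 * 0.56 = 0.2464
  Item 4: 0.6 * 0.4 = 0.24
  Item 5: 0.22 * 0.78 = 0.1716
  Item 6: 0.36 * 0.64 = 0.2304
  Item 7: 0.44 * 0.56 = 0.2464
  Item 8: 0.76 * 0.24 = 0.1824
  Item 9: 0.24 * 0.76 = 0.1824
Sum(p_i * q_i) = 0.2139 + 0.2016 + 0.2464 + 0.24 + 0.1716 + 0.2304 + 0.2464 + 0.1824 + 0.1824 = 1.9151
KR-20 = (k/(k-1)) * (1 - Sum(p_i*q_i) / Var_total)
= (9/8) * (1 - 1.9151/3.34)
= 1.125 * 0.4266
KR-20 = 0.4799

0.4799


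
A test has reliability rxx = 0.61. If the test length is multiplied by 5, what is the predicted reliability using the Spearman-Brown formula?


r_new = (n * rxx) / (1 + (n-1) * rxx)
r_new = (5 * 0.61) / (1 + 4 * 0.61)
r_new = 3.05 / 3.44
r_new = 0.8866

0.8866


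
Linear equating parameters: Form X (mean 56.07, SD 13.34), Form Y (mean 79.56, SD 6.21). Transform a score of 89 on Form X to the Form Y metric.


slope = SD_Y / SD_X = 6.21 / 13.34 ~ 0.4655
intercept = mean_Y - slope * mean_X = 79.56 - (6.21 / 13.34) * 56.07 ~ 53.4584
Y = slope * X + intercept. To avoid rounding drift from the rounded slope/intercept, evaluate the equivalent form Y = mean_Y + SD_Y * (X - mean_X) / SD_X at full precision:
Y = 79.56 + 6.21 * (89 - 56.07) / 13.34
Y = 79.56 + 6.21 * 32.93 / 13.34
Y = 79.56 + 204.4953 / 13.34
Y = 79.56 + 15.3295
Y = 94.8895

94.8895


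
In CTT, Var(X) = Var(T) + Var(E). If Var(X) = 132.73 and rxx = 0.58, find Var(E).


var_true = rxx * var_obs = 0.58 * 132.73 = 76.9834
var_error = var_obs - var_true
var_error = 132.73 - 76.9834
var_error = 55.7466

55.7466


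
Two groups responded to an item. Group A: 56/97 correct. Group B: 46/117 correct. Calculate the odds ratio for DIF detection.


Odds_A = 56/41 = 1.3659
Odds_B = 46/71 = 0.6479
OR = Odds_A / Odds_B = 1.3659 / 0.6479
Exactly, OR = (56 * 71) / (41 * 46) = 3976 / 1886
OR = 2.1082

2.1082


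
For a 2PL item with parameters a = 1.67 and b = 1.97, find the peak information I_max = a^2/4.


For 2PL, max info at theta = b = 1.97
I_max = a^2 / 4 = 1.67^2 / 4
= 2.7889 / 4
I_max = 0.6972

0.6972


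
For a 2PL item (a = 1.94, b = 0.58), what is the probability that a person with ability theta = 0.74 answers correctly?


a*(theta - b) = 1.94 * (0.74 - 0.58) = 0.3104
exp(-0.3104) = 0.7332
P = 1 / (1 + 0.7332)
P = 0.577

0.577


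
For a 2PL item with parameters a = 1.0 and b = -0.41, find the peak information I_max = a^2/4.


For 2PL, max info at theta = b = -0.41
I_max = a^2 / 4 = 1.0^2 / 4
= 1.0 / 4
I_max = 0.25

0.25


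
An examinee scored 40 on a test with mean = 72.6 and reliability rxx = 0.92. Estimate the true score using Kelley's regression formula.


T_est = rxx * X + (1 - rxx) * mean
T_est = 0.92 * 40 + 0.08 * 72.6
T_est = 36.8 + 5.808
T_est = 42.608

42.608


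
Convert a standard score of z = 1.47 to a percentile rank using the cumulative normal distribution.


CDF(z) = 0.5 * (1 + erf(z/sqrt(2)))
erf(1.0394) = 0.8584
CDF = 0.9292
Percentile rank = 0.9292 * 100 = 92.92

92.92


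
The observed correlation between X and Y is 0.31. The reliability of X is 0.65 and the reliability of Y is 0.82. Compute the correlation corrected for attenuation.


r_corrected = rxy / sqrt(rxx * ryy)
= 0.31 / sqrt(0.65 * 0.82)
= 0.31 / sqrt(0.533)
= 0.31 / 0.730068
r_corrected = 0.4246

0.4246


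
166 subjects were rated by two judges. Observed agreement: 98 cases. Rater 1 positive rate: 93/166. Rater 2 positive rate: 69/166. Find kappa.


P_o = 98/166 = 0.590361
P_e = (93*69 + 73*97) / 27556 = 0.489839
kappa = (P_o - P_e) / (1 - P_e)
kappa = (0.590361 - 0.489839) / (1 - 0.489839)
kappa = 0.197

0.197


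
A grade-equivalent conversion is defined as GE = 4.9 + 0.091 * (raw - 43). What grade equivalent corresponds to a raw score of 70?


raw - median = 70 - 43 = 27
slope * diff = 0.091 * 27 = 2.457
GE = 4.9 + 2.457
GE = 7.357

7.357


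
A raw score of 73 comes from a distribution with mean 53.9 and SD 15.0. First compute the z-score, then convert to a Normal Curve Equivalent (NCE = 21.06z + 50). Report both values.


z = (X - mean) / SD = (73 - 53.9) / 15.0
z = 19.1 / 15.0
z = 1.2733
NCE = NCE = 21.06z + 50
Carry z at full precision (z = 19.1 / 15.0) into the conversion:
NCE = 21.06 * (19.1 / 15.0) + 50 = 402.246 / 15.0 + 50
NCE = 26.8164 + 50
NCE = 76.8164

76.8164


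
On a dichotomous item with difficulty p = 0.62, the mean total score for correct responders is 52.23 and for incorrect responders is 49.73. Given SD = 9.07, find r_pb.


q = 1 - p = 0.38
rpb = ((M1 - M0) / SD) * sqrt(p * q)
rpb = ((52.23 - 49.73) / 9.07) * sqrt(0.62 * 0.38)
rpb = 0.1338

0.1338


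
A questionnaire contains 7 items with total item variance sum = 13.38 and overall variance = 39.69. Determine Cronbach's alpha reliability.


alpha = (k/(k-1)) * (1 - sum(si^2)/s_total^2)
= (7/6) * (1 - 13.38/39.69)
alpha = 0.7734

0.7734


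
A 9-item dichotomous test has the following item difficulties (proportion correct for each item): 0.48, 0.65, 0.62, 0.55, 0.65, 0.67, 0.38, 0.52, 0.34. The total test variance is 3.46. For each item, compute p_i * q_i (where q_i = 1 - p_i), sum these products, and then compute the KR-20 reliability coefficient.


For each item, compute p_i * q_i:
  Item 1: 0.48 * 0.52 = 0.2496
  Item 2: 0.65 * 0.35 = 0.2275
  Item 3: 0.62 * 0.38 = 0.2356
  Item 4: 0.55 * 0.45 = 0.2475
  Item 5: 0.65 * 0.35 = 0.2275
  Item 6: 0.67 * 0.33 = 0.2211
  Item 7: 0.38 * 0.62 = 0.2356
  Item 8: 0.52 * 0.48 = 0.2496
  Item 9: 0.34 * 0.66 = 0.2244
Sum(p_i * q_i) = 0.2496 + 0.2275 + 0.2356 + 0.2475 + 0.2275 + 0.2211 + 0.2356 + 0.2496 + 0.2244 = 2.1184
KR-20 = (k/(k-1)) * (1 - Sum(p_i*q_i) / Var_total)
= (9/8) * (1 - 2.1184/3.46)
= 1.125 * 0.3877
KR-20 = 0.4362

0.4362


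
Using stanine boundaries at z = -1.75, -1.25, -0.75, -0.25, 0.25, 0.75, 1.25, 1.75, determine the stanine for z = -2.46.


Stanine boundaries: [-1.75, -1.25, -0.75, -0.25, 0.25, 0.75, 1.25, 1.75]
z = -2.46
Check each boundary:
  z < -1.75
  z < -1.25
  z < -0.75
  z < -0.25
  z < 0.25
  z < 0.75
  z < 1.25
  z < 1.75
Highest qualifying boundary gives stanine = 1

1


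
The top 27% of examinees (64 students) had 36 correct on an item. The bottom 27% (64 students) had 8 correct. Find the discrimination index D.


p_upper = 36/64 = 0.5625
p_lower = 8/64 = 0.125
D = 0.5625 - 0.125 = 0.4375

0.4375


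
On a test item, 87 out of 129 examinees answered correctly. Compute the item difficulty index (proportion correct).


Item difficulty p = number correct / total examinees
p = 87 / 129
p = 0.6744

0.6744


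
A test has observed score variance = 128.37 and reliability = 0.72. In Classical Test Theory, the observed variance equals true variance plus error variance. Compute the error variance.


var_true = rxx * var_obs = 0.72 * 128.37 = 92.4264
var_error = var_obs - var_true
var_error = 128.37 - 92.4264
var_error = 35.9436

35.9436


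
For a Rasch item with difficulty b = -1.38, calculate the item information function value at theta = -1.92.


P = 1/(1+exp(-(-1.92--1.38))) = 0.3682
I = P*(1-P) = 0.3682 * 0.6318
I = 0.2326

0.2326


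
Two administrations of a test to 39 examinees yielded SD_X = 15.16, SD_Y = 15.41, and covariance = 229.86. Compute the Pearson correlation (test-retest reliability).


r = cov(X,Y) / (SD_X * SD_Y)
r = 229.86 / (15.16 * 15.41)
r = 229.86 / 233.6156
r = 0.9839

0.9839


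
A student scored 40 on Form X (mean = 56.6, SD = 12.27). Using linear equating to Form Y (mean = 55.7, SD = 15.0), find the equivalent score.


slope = SD_Y / SD_X = 15.0 / 12.27 ~ 1.2225
intercept = mean_Y - slope * mean_X = 55.7 - (15.0 / 12.27) * 56.6 ~ -13.4932
Y = slope * X + intercept. To avoid rounding drift from the rounded slope/intercept, evaluate the equivalent form Y = mean_Y + SD_Y * (X - mean_X) / SD_X at full precision:
Y = 55.7 + 15.0 * (40 - 56.6) / 12.27
Y = 55.7 - 15.0 * 16.6 / 12.27
Y = 55.7 - 249.0 / 12.27
Y = 55.7 - 20.2934
Y = 35.4066

35.4066


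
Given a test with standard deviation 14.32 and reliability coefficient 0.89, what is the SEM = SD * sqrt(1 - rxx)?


SEM = SD * sqrt(1 - rxx)
SEM = 14.32 * sqrt(1 - 0.89)
SEM = 14.32 * sqrt(0.11) = 14.32 * 0.331662
SEM = 4.7494

4.7494


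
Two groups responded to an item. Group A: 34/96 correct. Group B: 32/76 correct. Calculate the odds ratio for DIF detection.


Odds_A = 34/62 = 0.5484
Odds_B = 32/44 = 0.7273
OR = Odds_A / Odds_B = 0.5484 / 0.7273
Exactly, OR = (34 * 44) / (62 * 32) = 1496 / 1984
OR = 0.754

0.754


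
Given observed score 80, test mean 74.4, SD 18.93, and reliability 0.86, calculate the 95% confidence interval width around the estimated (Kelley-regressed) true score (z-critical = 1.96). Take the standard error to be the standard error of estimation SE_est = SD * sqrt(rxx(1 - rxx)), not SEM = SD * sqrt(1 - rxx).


True score estimate = 0.86*80 + 0.14*74.4 = 79.216
SE_est = SD * sqrt(rxx * (1 - rxx)) = 18.93 * sqrt(0.86 * 0.14) = 18.93 * sqrt(0.1204) = 6.568465
CI = T_est +/- z * SE_est, so width = 2 * z * SE_est = 2 * 1.96 * 6.568465
Width = 25.7484

25.7484


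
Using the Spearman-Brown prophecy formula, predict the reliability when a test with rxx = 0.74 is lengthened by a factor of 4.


r_new = (n * rxx) / (1 + (n-1) * rxx)
r_new = (4 * 0.74) / (1 + 3 * 0.74)
r_new = 2.96 / 3.22
r_new = 0.9193

0.9193


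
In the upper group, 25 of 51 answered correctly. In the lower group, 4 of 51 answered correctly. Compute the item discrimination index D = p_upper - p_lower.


p_upper = 25/51 = 0.4902
p_lower = 4/51 = 0.0784
D = 0.4902 - 0.0784 = 0.4118

0.4118


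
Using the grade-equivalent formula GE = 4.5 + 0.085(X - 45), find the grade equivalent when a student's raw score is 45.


raw - median = 45 - 45 = 0
slope * diff = 0.085 * 0 = 0.0
GE = 4.5 + 0.0
GE = 4.5

4.5


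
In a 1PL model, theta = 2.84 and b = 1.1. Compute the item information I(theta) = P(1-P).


P = 1/(1+exp(-(2.84-1.1))) = 0.8507
I = P*(1-P) = 0.8507 * 0.1493
I = 0.127

0.127


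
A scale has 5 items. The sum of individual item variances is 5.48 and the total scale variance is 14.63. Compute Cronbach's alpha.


alpha = (k/(k-1)) * (1 - sum(si^2)/s_total^2)
= (5/4) * (1 - 5.48/14.63)
alpha = 0.7818

0.7818


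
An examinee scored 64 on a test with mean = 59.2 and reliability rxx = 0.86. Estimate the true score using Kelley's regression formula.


T_est = rxx * X + (1 - rxx) * mean
T_est = 0.86 * 64 + 0.14 * 59.2
T_est = 55.04 + 8.288
T_est = 63.328

63.328


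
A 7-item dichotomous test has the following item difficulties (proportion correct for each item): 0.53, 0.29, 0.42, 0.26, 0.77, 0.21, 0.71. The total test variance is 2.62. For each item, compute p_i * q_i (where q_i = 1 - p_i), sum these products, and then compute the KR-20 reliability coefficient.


For each item, compute p_i * q_i:
  Item 1: 0.53 * 0.47 = 0.2491
  Item 2: 0.29 * 0.71 = 0.2059
  Item 3: 0.42 * 0.58 = 0.2436
  Item 4: 0.26 * 0.74 = 0.1924
  Item 5: 0.77 * 0.23 = 0.1771
  Item 6: 0.21 * 0.79 = 0.1659
  Item 7: 0.71 * 0.29 = 0.2059
Sum(p_i * q_i) = 0.2491 + 0.2059 + 0.2436 + 0.1924 + 0.1771 + 0.1659 + 0.2059 = 1.4399
KR-20 = (k/(k-1)) * (1 - Sum(p_i*q_i) / Var_total)
= (7/6) * (1 - 1.4399/2.62)
= 1.1667 * 0.4504
KR-20 = 0.5255

0.5255
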